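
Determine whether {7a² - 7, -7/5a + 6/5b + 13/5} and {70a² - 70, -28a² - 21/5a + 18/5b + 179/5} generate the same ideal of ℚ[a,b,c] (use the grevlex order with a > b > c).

Since reduced Gröbner bases are canonical representatives of ideals under a given ordering, it suffices to compute and compare them.
Buchberger on the first generating set:
f_1 = 7a² - 7, LT = a².
f_2 = -7/5a + 6/5b + 13/5, LT = a.

S(f_1,f_2): lcm = a². S = 6/7ab + 13/7a - 1.
  leading term ab: subtract (-30/49b)·f_2 from 6/7ab + 13/7a - 1 → 36/49b² + 13/7a + 78/49b - 1
  leading term b²: no divisor's leading term divides it; move 36/49b² to the remainder.
  leading term a: subtract (-65/49)·f_2 from 13/7a + 78/49b - 1 → 156/49b + 120/49
  leading term b: no divisor's leading term divides it; move 156/49b to the remainder.
  leading term 1: no divisor's leading term divides it; move 120/49 to the remainder.
  remainder 36/49b² + 156/49b + 120/49 ≠ 0; add g_3 = 36/49b² + 156/49b + 120/49 to the basis.

The other S-polynomials (S(f_1,g_3), S(f_2,g_3)) all reduce to 0 modulo the current basis, so we have a Gröbner basis.
Inter-reduce: drop elements whose leading term is divisible by another's, tail-reduce, and make monic.
Reduced Gröbner basis: {b² + 13/3b + 10/3, a - 6/7b - 13/7}.

Buchberger on the second generating set:
h_1 = 70a² - 70, LT = a².
h_2 = -28a² - 21/5a + 18/5b + 179/5, LT = a².

S(h_1,h_2): lcm = a². S = -3/20a + 9/70b + 39/140.
  leading term a: no divisor's leading term divides it; move -3/20a to the remainder.
  leading term b: no divisor's leading term divides it; move 9/70b to the remainder.
  leading term 1: no divisor's leading term divides it; move 39/140 to the remainder.
  remainder -3/20a + 9/70b + 39/140 ≠ 0; add k_3 = -3/20a + 9/70b + 39/140 to the basis.

S(h_1,k_3): lcm = a². S = 6/7ab + 13/7a - 1.
  leading term ab: subtract (-40/7b)·k_3 from 6/7ab + 13/7a - 1 → 36/49b² + 13/7a + 78/49b - 1
  leading term b²: no divisor's leading term divides it; move 36/49b² to the remainder.
  leading term a: subtract (-260/21)·k_3 from 13/7a + 78/49b - 1 → 156/49b + 120/49
  leading term b: no divisor's leading term divides it; move 156/49b to the remainder.
  leading term 1: no divisor's leading term divides it; move 120/49 to the remainder.
  remainder 36/49b² + 156/49b + 120/49 ≠ 0; add k_4 = 36/49b² + 156/49b + 120/49 to the basis.

The other S-polynomials (S(h_2,k_3), S(h_1,k_4), S(h_2,k_4), S(k_3,k_4)) all reduce to 0 modulo the current basis, so we have a Gröbner basis.
Inter-reduce: drop elements whose leading term is divisible by another's, tail-reduce, and make monic.
Reduced Gröbner basis: {b² + 13/3b + 10/3, a - 6/7b - 13/7}.

The two bases agree; hence the ideals are identical.

Yes, the ideals are equal.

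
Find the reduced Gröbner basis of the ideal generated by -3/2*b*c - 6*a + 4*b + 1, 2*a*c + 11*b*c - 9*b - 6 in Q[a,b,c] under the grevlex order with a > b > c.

f_1 = -3/2*b*c - 6*a + 4*b + 1, LT = b*c.
f_2 = 2*a*c + 11*b*c - 9*b - 6, LT = a*c.

S(f_1,f_2): lcm = a*b*c. S = -11/2*b**2*c + 4*a**2 - 8/3*a*b + 9/2*b**2 - 2/3*a + 3*b.
  leading term b**2*c: subtract (11/3*b)·f_1 from -11/2*b**2*c + 4*a**2 - 8/3*a*b + 9/2*b**2 - 2/3*a + 3*b → 4*a**2 + 58/3*a*b - 61/6*b**2 - 2/3*a - 2/3*b
  leading term a**2: no divisor's leading term divides it; move 4*a**2 to the remainder.
  leading term a*b: no divisor's leading term divides it; move 58/3*a*b to the remainder.
  leading term b**2: no divisor's leading term divides it; move -61/6*b**2 to the remainder.
  leading term a: no divisor's leading term divides it; move -2/3*a to the remainder.
  leading term b: no divisor's leading term divides it; move -2/3*b to the remainder.
  remainder 4*a**2 + 58/3*a*b - 61/6*b**2 - 2/3*a - 2/3*b ≠ 0; add g_3 = 4*a**2 + 58/3*a*b - 61/6*b**2 - 2/3*a - 2/3*b to the basis.

The other S-polynomials (S(f_1,g_3), S(f_2,g_3)) all reduce to 0 modulo the current basis, so we have a Gröbner basis.

G = {a**2 + 29/6*a*b - 61/24*b**2 - 1/6*a - 1/6*b, a*c - 22*a + 61/6*b + 2/3, b*c + 4*a - 8/3*b - 2/3}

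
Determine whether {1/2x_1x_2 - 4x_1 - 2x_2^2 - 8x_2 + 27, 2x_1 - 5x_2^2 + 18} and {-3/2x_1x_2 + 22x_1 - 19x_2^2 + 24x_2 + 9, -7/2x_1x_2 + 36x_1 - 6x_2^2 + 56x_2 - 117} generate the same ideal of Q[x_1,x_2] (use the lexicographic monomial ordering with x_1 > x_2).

For a fixed monomial order, each ideal has a unique reduced Gröbner basis; comparing bases decides equality.
Buchberger on the first generating set:
f_1 = 1/2x_1x_2 - 4x_1 - 2x_2^2 - 8x_2 + 27, LT = x_1x_2.
f_2 = 2x_1 - 5x_2^2 + 18, LT = x_1.

S(f_1,f_2): lcm = x_1x_2. S = -8x_1 + 5/2x_2^3 - 4x_2^2 - 25x_2 + 54.
  leading term x_1: subtract (-4)·f_2 from -8x_1 + 5/2x_2^3 - 4x_2^2 - 25x_2 + 54 → 5/2x_2^3 - 24x_2^2 - 25x_2 + 126
  leading term x_2^3: no divisor's leading term divides it; move 5/2x_2^3 to the remainder.
  leading term x_2^2: no divisor's leading term divides it; move -24x_2^2 to the remainder.
  leading term x_2: no divisor's leading term divides it; move -25x_2 to the remainder.
  leading term 1: no divisor's leading term divides it; move 126 to the remainder.
  remainder 5/2x_2^3 - 24x_2^2 - 25x_2 + 126 ≠ 0; add g_3 = 5/2x_2^3 - 24x_2^2 - 25x_2 + 126 to the basis.

The other S-polynomials (S(f_1,g_3), S(f_2,g_3)) all reduce to 0 modulo the current basis, so we have a Gröbner basis.
Inter-reduce: drop elements whose leading term is divisible by another's, tail-reduce, and make monic.
Reduced Gröbner basis: {x_1 - 5/2x_2^2 + 9, x_2^3 - 48/5x_2^2 - 10x_2 + 252/5}.

Buchberger on the second generating set:
h_1 = -3/2x_1x_2 + 22x_1 - 19x_2^2 + 24x_2 + 9, LT = x_1x_2.
h_2 = -7/2x_1x_2 + 36x_1 - 6x_2^2 + 56x_2 - 117, LT = x_1x_2.

S(h_1,h_2): lcm = x_1x_2. S = -92/21x_1 + 230/21x_2^2 - 276/7.
  leading term x_1: no divisor's leading term divides it; move -92/21x_1 to the remainder.
  leading term x_2^2: no divisor's leading term divides it; move 230/21x_2^2 to the remainder.
  leading term 1: no divisor's leading term divides it; move -276/7 to the remainder.
  remainder -92/21x_1 + 230/21x_2^2 - 276/7 ≠ 0; add k_3 = -92/21x_1 + 230/21x_2^2 - 276/7 to the basis.

S(h_1,k_3): lcm = x_1x_2. S = -44/3x_1 + 5/2x_2^3 + 38/3x_2^2 - 25x_2 - 6.
  leading term x_1: subtract (77/23)·k_3 from -44/3x_1 + 5/2x_2^3 + 38/3x_2^2 - 25x_2 - 6 → 5/2x_2^3 - 24x_2^2 - 25x_2 + 126
  leading term x_2^3: no divisor's leading term divides it; move 5/2x_2^3 to the remainder.
  leading term x_2^2: no divisor's leading term divides it; move -24x_2^2 to the remainder.
  leading term x_2: no divisor's leading term divides it; move -25x_2 to the remainder.
  leading term 1: no divisor's leading term divides it; move 126 to the remainder.
  remainder 5/2x_2^3 - 24x_2^2 - 25x_2 + 126 ≠ 0; add k_4 = 5/2x_2^3 - 24x_2^2 - 25x_2 + 126 to the basis.

The other S-polynomials (S(h_2,k_3), S(h_1,k_4), S(h_2,k_4), S(k_3,k_4)) all reduce to 0 modulo the current basis, so we have a Gröbner basis.
Inter-reduce: drop elements whose leading term is divisible by another's, tail-reduce, and make monic.
Reduced Gröbner basis: {x_1 - 5/2x_2^2 + 9, x_2^3 - 48/5x_2^2 - 10x_2 + 252/5}.

Same reduced basis, so the two generating sets span the same ideal.

Yes, the ideals are equal.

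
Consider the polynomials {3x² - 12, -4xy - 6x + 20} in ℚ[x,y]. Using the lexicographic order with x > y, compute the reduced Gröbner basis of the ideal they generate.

G = {x - ⅘y - 6/5, y² + 3y - 4}

f_1 = 3x² - 12, LT = x².
f_2 = -4xy - 6x + 20, LT = xy.

S(f_1,f_2): lcm = x²y. S = -3/2x² + 5x - 4y.
  leading term x²: subtract (-½)·f_1 from -3/2x² + 5x - 4y → 5x - 4y - 6
  leading term x: no divisor's leading term divides it; move 5x to the remainder.
  leading term y: no divisor's leading term divides it; move -4y to the remainder.
  leading term 1: no divisor's leading term divides it; move -6 to the remainder.
  remainder 5x - 4y - 6 ≠ 0; add g_3 = 5x - 4y - 6 to the basis.

S(f_1,g_3): lcm = x². S = ⅘xy + 6/5x - 4.
  leading term xy: subtract (-⅕)·f_2 from ⅘xy + 6/5x - 4 → 0
  remainder 0.

S(f_2,g_3): lcm = xy. S = 3/2x + ⅘y² + 6/5y - 5.
  leading term x: subtract (3/10)·g_3 from 3/2x + ⅘y² + 6/5y - 5 → ⅘y² + 12/5y - 16/5
  leading term y²: no divisor's leading term divides it; move ⅘y² to the remainder.
  leading term y: no divisor's leading term divides it; move 12/5y to the remainder.
  leading term 1: no divisor's leading term divides it; move -16/5 to the remainder.
  remainder ⅘y² + 12/5y - 16/5 ≠ 0; add g_4 = ⅘y² + 12/5y - 16/5 to the basis.

S(f_1,g_4): leading monomials are coprime, so the S-polynomial reduces to 0 (Buchberger's first criterion).
S(f_2,g_4): lcm = xy². S = -3/2xy + 4x - 5y.
  leading term xy: subtract (⅜)·f_2 from -3/2xy + 4x - 5y → 25/4x - 5y - 15/2
  leading term x: subtract (5/4)·g_3 from 25/4x - 5y - 15/2 → 0
  remainder 0.

S(g_3,g_4): leading monomials are coprime, so the S-polynomial reduces to 0 (Buchberger's first criterion).
Every S-polynomial of the final basis reduces to 0, so we have a Gröbner basis.
Inter-reduce: drop elements whose leading term is divisible by another's, tail-reduce, and make monic.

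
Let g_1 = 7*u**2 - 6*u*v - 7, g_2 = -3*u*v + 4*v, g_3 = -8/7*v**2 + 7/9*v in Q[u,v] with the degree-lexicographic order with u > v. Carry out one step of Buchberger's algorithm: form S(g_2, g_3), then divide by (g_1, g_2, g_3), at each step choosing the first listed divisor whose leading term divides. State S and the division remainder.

lcm(LM(g_2), LM(g_3)) = u*v**2.
S = (lcm/LT(g_2))·g_2 − (lcm/LT(g_3))·g_3 = 49/72*u*v - 4/3*v**2.
Reduce S modulo (g_1, g_2, g_3) in that order:
  leading term u*v: subtract (-49/216)·g_2 from 49/72*u*v - 4/3*v**2 → -4/3*v**2 + 49/54*v
  leading term v**2: subtract (7/6)·g_3 from -4/3*v**2 + 49/54*v → 0
The remainder is 0, so this S-polynomial contributes no new basis element.

S(g_2, g_3) = 49/72*u*v - 4/3*v**2; remainder on division = 0.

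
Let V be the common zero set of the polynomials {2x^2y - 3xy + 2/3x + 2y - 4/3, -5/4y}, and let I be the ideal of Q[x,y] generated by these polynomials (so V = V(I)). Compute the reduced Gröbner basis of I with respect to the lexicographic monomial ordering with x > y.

G = {x - 2, y}

f_1 = 2x^2y - 3xy + 2/3x + 2y - 4/3, LT = x^2y.
f_2 = -5/4y, LT = y.

S(f_1,f_2): lcm = x^2y. S = -3/2xy + 1/3x + y - 2/3.
  leading term xy: subtract (6/5x)·f_2 from -3/2xy + 1/3x + y - 2/3 → 1/3x + y - 2/3
  leading term x: no divisor's leading term divides it; move 1/3x to the remainder.
  leading term y: subtract (-4/5)·f_2 from y - 2/3 → -2/3
  leading term 1: no divisor's leading term divides it; move -2/3 to the remainder.
  remainder 1/3x - 2/3 ≠ 0; add g_3 = 1/3x - 2/3 to the basis.

The other S-polynomials (S(f_1,g_3), S(f_2,g_3)) all reduce to 0 modulo the current basis, so we have a Gröbner basis.
Inter-reduce: drop elements whose leading term is divisible by another's, tail-reduce, and make monic.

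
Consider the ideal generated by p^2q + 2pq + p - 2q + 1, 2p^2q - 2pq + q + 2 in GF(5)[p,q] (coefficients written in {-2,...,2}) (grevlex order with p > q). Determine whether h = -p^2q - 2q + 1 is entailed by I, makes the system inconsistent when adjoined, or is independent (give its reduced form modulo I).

First compute the reduced Gröbner basis of I by Buchberger's algorithm.
f_1 = p^2q + 2pq + p - 2q + 1, LT = p^2q.
f_2 = 2p^2q - 2pq + q + 2, LT = p^2q.

S(f_1,f_2): lcm = p^2q. S = -2pq + p.
  reduce S modulo (f_1, f_2):
  remainder -2pq + p ≠ 0; add k_3 = -2pq + p to the basis.

S(f_1,k_3): lcm = p^2q. S = -2p^2 + 2pq + p - 2q + 1.
  reduce S modulo (f_1, f_2, k_3):
  remainder -2p^2 + 2p - 2q + 1 ≠ 0; add k_4 = -2p^2 + 2p - 2q + 1 to the basis.

S(f_1,k_4): lcm = p^2q. S = -2pq - q^2 + p + q + 1.
  reduce S modulo (f_1, f_2, k_3, k_4):
  remainder -q^2 + q + 1 ≠ 0; add k_5 = -q^2 + q + 1 to the basis.

The other S-polynomials (S(f_2,k_3), S(f_2,k_4), S(k_3,k_4), S(f_1,k_5), S(f_2,k_5), S(k_3,k_5), S(k_4,k_5)) all reduce to 0 modulo the current basis, so we have a Gröbner basis.
Inter-reduce: drop elements whose leading term is divisible by another's, tail-reduce, and make monic.
Reduced Gröbner basis: {p^2 - p + q + 2, pq + 2p, q^2 - q - 1}.
Label its elements g_1 = p^2 - p + q + 2, g_2 = pq + 2p, g_3 = q^2 - q - 1.

Reduce h = -p^2q - 2q + 1 modulo G:
  leading term p^2q: subtract (-q)·g_1 from -p^2q - 2q + 1 → -pq + q^2 + 1
  leading term pq: subtract (-1)·g_2 from -pq + q^2 + 1 → q^2 + 2p + 1
  leading term q^2: subtract (1)·g_3 from q^2 + 2p + 1 → 2p + q + 2
  leading term p: no divisor's leading term divides it; move 2p to the remainder.
  leading term q: no divisor's leading term divides it; move q to the remainder.
  leading term 1: no divisor's leading term divides it; move 2 to the remainder.
  normal form = 2p + q + 2.
The normal form is nonzero, so h ∉ I. Since h minus its normal form lies in I, I + (h) = I + (r) where r = 2p + q + 2; decide whether this ideal is the whole ring.
Run Buchberger on G together with r (pairs among the g_i already reduce to 0 since G is a Gröbner basis):
g_1 = p^2 - p + q + 2, LT = p^2.
g_2 = pq + 2p, LT = pq.
g_3 = q^2 - q - 1, LT = q^2.
r = 2p + q + 2, LT = p.

S(g_1,r): lcm = p^2. S = 2pq - 2p + q + 2.
  reduce S modulo (g_1, g_2, g_3, r):
  remainder -q - 2 ≠ 0; add m_5 = -q - 2 to the basis.

The other S-polynomials (S(g_1,g_2), S(g_1,g_3), S(g_2,g_3), S(g_2,r), S(g_3,r), S(g_1,m_5), S(g_2,m_5), S(g_3,m_5), S(r,m_5)) all reduce to 0 modulo the current basis, so we have a Gröbner basis.
Inter-reduce: drop elements whose leading term is divisible by another's, tail-reduce, and make monic.
Reduced Gröbner basis: {p, q + 2}.
The reduced Gröbner basis of I + (h) is {p, q + 2} ≠ {1}, a proper ideal, so the enlarged system stays consistent: h is independent of I, with normal form 2p + q + 2.

The remainder on division by a Gröbner basis is unique — it is the normal form.

-p^2q - 2q + 1 is independent of I; its normal form modulo I is 2p + q + 2.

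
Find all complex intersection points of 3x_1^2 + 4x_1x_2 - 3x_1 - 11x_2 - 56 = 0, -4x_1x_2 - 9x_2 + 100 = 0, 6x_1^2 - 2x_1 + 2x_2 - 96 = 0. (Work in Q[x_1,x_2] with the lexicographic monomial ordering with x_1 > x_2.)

Compute a lex Gröbner basis by Buchberger's algorithm.
f_1 = 3x_1^2 + 4x_1x_2 - 3x_1 - 11x_2 - 56, LT = x_1^2.
f_2 = -4x_1x_2 - 9x_2 + 100, LT = x_1x_2.
f_3 = 6x_1^2 - 2x_1 + 2x_2 - 96, LT = x_1^2.

S(f_1,f_2): lcm = x_1^2x_2. S = 4/3x_1x_2^2 - 13/4x_1x_2 + 25x_1 - 11/3x_2^2 - 56/3x_2.
  reduce S modulo (f_1, f_2, f_3):
  remainder 25x_1 - 20/3x_2^2 + 1055/48x_2 - 325/4 ≠ 0; add h_4 = 25x_1 - 20/3x_2^2 + 1055/48x_2 - 325/4 to the basis.

S(f_1,f_3): lcm = x_1^2. S = 4/3x_1x_2 - 2/3x_1 - 4x_2 - 8/3.
  reduce S modulo (f_1, f_2, f_3, h_4):
  remainder -8/45x_2^2 - 2309/360x_2 + 57/2 ≠ 0; add h_5 = -8/45x_2^2 - 2309/360x_2 + 57/2 to the basis.

S(f_2,f_3): lcm = x_1^2x_2. S = 31/12x_1x_2 - 25x_1 - 1/3x_2^2 + 16x_2.
  reduce S modulo (f_1, f_2, f_3, h_4, h_5):
  remainder 54665/192x_2 - 54665/48 ≠ 0; add h_6 = 54665/192x_2 - 54665/48 to the basis.

The other S-polynomials (S(f_1,h_4), S(f_2,h_4), S(f_3,h_4), S(f_1,h_5), S(f_2,h_5), S(f_3,h_5), S(h_4,h_5), S(f_1,h_6), S(f_2,h_6), S(f_3,h_6), S(h_4,h_6), S(h_5,h_6)) all reduce to 0 modulo the current basis, so we have a Gröbner basis.
Inter-reduce: drop elements whose leading term is divisible by another's, tail-reduce, and make monic.
Reduced Gröbner basis: {x_1 - 4, x_2 - 4}.

From the last basis element, x_2 - 4 = 0, so x_2 takes values in {4}. Each choice, substituted upward through the basis, yields the corresponding point(s) of the solution set.
  x_2 = 4: the earlier basis element becomes x_1 - 4 = 0, giving x_1 = 4 — point (4, 4).

{(4, 4)}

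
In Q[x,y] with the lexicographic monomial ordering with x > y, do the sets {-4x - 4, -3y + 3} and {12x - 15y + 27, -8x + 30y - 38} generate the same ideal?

Yes, the ideals are equal.

Since reduced Gröbner bases are canonical representatives of ideals under a given ordering, it suffices to compute and compare them.
Buchberger on the first generating set:
f_1 = -4x - 4, LT = x.
f_2 = -3y + 3, LT = y.

The S-polynomials (S(f_1,f_2)) all reduce to 0 modulo the current basis, so we have a Gröbner basis.
Inter-reduce: drop elements whose leading term is divisible by another's, tail-reduce, and make monic.
Reduced Gröbner basis: {x + 1, y - 1}.

Buchberger on the second generating set:
h_1 = 12x - 15y + 27, LT = x.
h_2 = -8x + 30y - 38, LT = x.

S(h_1,h_2): lcm = x. S = 5/2y - 5/2.
  reduce S modulo (h_1, h_2):
  remainder 5/2y - 5/2 ≠ 0; add k_3 = 5/2y - 5/2 to the basis.

The other S-polynomials (S(h_1,k_3), S(h_2,k_3)) all reduce to 0 modulo the current basis, so we have a Gröbner basis.
Inter-reduce: drop elements whose leading term is divisible by another's, tail-reduce, and make monic.
Reduced Gröbner basis: {x + 1, y - 1}.

These coincide, so the ideals are equal.
The choice of monomial ordering does not affect the verdict — as long as both bases are computed under the same ordering, their equality decides ideal equality.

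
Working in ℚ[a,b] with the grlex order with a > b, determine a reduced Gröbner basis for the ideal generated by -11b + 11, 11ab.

f_1 = -11b + 11, LT = b.
f_2 = 11ab, LT = ab.

S(f_1,f_2): lcm = ab. S = -a.
  reduce S modulo (f_1, f_2):
  remainder -a ≠ 0; add g_3 = -a to the basis.

The other S-polynomials (S(f_1,g_3), S(f_2,g_3)) all reduce to 0 modulo the current basis, so we have a Gröbner basis.
Inter-reduce: drop elements whose leading term is divisible by another's, tail-reduce, and make monic.

G = {a, b - 1}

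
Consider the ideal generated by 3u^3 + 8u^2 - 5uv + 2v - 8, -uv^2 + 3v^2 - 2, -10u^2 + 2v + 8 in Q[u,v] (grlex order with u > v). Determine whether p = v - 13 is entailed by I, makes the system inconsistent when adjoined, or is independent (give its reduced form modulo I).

First compute the reduced Gröbner basis of I by Buchberger's algorithm.
f_1 = 3u^3 + 8u^2 - 5uv + 2v - 8, LT = u^3.
f_2 = -uv^2 + 3v^2 - 2, LT = uv^2.
f_3 = -10u^2 + 2v + 8, LT = u^2.

S(f_1,f_2): lcm = u^3v^2. S = 17/3u^2v^2 - 5/3uv^3 + 2/3v^3 - 2u^2 - 8/3v^2.
  reduce S modulo (f_1, f_2, f_3):
  remainder -13/3v^3 + 145/3v^2 - 34/3u + 44/15v - 178/5 ≠ 0; add h_4 = -13/3v^3 + 145/3v^2 - 34/3u + 44/15v - 178/5 to the basis.

S(f_1,f_3): lcm = u^3. S = 8/3u^2 - 22/15uv + 4/5u + 2/3v - 8/3.
  reduce S modulo (f_1, f_2, f_3, h_4):
  remainder -22/15uv + 4/5u + 6/5v - 8/15 ≠ 0; add h_5 = -22/15uv + 4/5u + 6/5v - 8/15 to the basis.

S(f_2,f_3): lcm = u^2v^2. S = -3uv^2 + 1/5v^3 + 4/5v^2 + 2u.
  reduce S modulo (f_1, f_2, f_3, h_4, h_5):
  remainder -388/65v^2 + 96/65u + 44/325v + 1416/325 ≠ 0; add h_6 = -388/65v^2 + 96/65u + 44/325v + 1416/325 to the basis.

S(f_1,h_5): lcm = u^3v. S = 6/11u^3 + 115/33u^2v - 5/3uv^2 - 4/11u^2 + 2/3v^2 - 8/3v.
  reduce S modulo (f_1, f_2, f_3, h_4, h_5, h_6):
  remainder -4740/11737u + 1946/35211v + 12274/35211 ≠ 0; add h_7 = -4740/11737u + 1946/35211v + 12274/35211 to the basis.

S(f_3,h_5): lcm = u^2v. S = 6/11u^2 + 9/11uv - 1/5v^2 - 4/11u - 4/5v.
  reduce S modulo (f_1, f_2, f_3, h_4, h_5, h_6, h_7):
  remainder -4201/195525v + 4201/195525 ≠ 0; add h_8 = -4201/195525v + 4201/195525 to the basis.

The other S-polynomials (S(f_1,h_4), S(f_2,h_4), S(f_3,h_4), S(f_2,h_5), S(h_4,h_5), S(f_1,h_6), S(f_2,h_6), S(f_3,h_6), S(h_4,h_6), S(h_5,h_6), S(f_1,h_7), S(f_2,h_7), S(f_3,h_7), S(h_4,h_7), S(h_5,h_7), S(h_6,h_7), S(f_1,h_8), S(f_2,h_8), S(f_3,h_8), S(h_4,h_8), S(h_5,h_8), S(h_6,h_8), S(h_7,h_8)) all reduce to 0 modulo the current basis, so we have a Gröbner basis.
Inter-reduce: drop elements whose leading term is divisible by another's, tail-reduce, and make monic.
Reduced Gröbner basis: {u - 1, v - 1}.
Label its elements g_1 = u - 1, g_2 = v - 1.

Reduce p = v - 13 modulo G:
  leading term v: subtract (1)·g_2 from v - 13 → -12
  leading term 1: no divisor's leading term divides it; move -12 to the remainder.
  normal form = -12.
The normal form is nonzero, so p ∉ I. Since p minus its normal form lies in I, I + (p) = I + (r) where r = -12; decide whether this ideal is the whole ring.
Here r = -12 is a nonzero constant, hence a unit: 1 ∈ I + (p), the Gröbner basis of I + (p) is {1}, and the enlarged system has no common solution — adjoining p is inconsistent.

Adjoining v - 13 makes the ideal the whole ring: the system is inconsistent.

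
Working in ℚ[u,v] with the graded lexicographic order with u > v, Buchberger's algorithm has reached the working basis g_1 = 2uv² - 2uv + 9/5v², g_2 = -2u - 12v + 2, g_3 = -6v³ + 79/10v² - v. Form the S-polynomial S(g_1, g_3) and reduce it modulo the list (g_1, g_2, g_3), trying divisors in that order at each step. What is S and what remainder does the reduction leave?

lcm(LM(g_1), LM(g_3)) = uv³.
S = (lcm/LT(g_1))·g_1 − (lcm/LT(g_3))·g_3 = 19/60uv² + 9/10v³ - ⅙uv.
Reduce S modulo (g_1, g_2, g_3) in that order:
  leading term uv²: subtract (19/120)·g_1 from 19/60uv² + 9/10v³ - ⅙uv → 9/10v³ + 3/20uv - 57/200v²
  leading term v³: subtract (-3/20)·g_3 from 9/10v³ + 3/20uv - 57/200v² → 3/20uv + 9/10v² - 3/20v
  leading term uv: subtract (-3/40v)·g_2 from 3/20uv + 9/10v² - 3/20v → 0
The remainder is 0, so this S-polynomial contributes no new basis element.

S(g_1, g_3) = 19/60uv² + 9/10v³ - ⅙uv; remainder on division = 0.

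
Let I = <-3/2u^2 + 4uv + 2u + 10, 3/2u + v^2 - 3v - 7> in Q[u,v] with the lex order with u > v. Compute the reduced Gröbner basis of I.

G = {u + 2/3v^2 - 2v - 14/3, v^4 - 2v^3 - 15v^2 + 8v + 20}

f_1 = -3/2u^2 + 4uv + 2u + 10, LT = u^2.
f_2 = 3/2u + v^2 - 3v - 7, LT = u.

S(f_1,f_2): lcm = u^2. S = -2/3uv^2 - 2/3uv + 10/3u - 20/3.
  leading term uv^2: subtract (-4/9v^2)·f_2 from -2/3uv^2 - 2/3uv + 10/3u - 20/3 → -2/3uv + 10/3u + 4/9v^4 - 4/3v^3 - 28/9v^2 - 20/3
  leading term uv: subtract (-4/9v)·f_2 from -2/3uv + 10/3u + 4/9v^4 - 4/3v^3 - 28/9v^2 - 20/3 → 10/3u + 4/9v^4 - 8/9v^3 - 40/9v^2 - 28/9v - 20/3
  leading term u: subtract (20/9)·f_2 from 10/3u + 4/9v^4 - 8/9v^3 - 40/9v^2 - 28/9v - 20/3 → 4/9v^4 - 8/9v^3 - 20/3v^2 + 32/9v + 80/9
  leading term v^4: no divisor's leading term divides it; move 4/9v^4 to the remainder.
  leading term v^3: no divisor's leading term divides it; move -8/9v^3 to the remainder.
  leading term v^2: no divisor's leading term divides it; move -20/3v^2 to the remainder.
  leading term v: no divisor's leading term divides it; move 32/9v to the remainder.
  leading term 1: no divisor's leading term divides it; move 80/9 to the remainder.
  remainder 4/9v^4 - 8/9v^3 - 20/3v^2 + 32/9v + 80/9 ≠ 0; add g_3 = 4/9v^4 - 8/9v^3 - 20/3v^2 + 32/9v + 80/9 to the basis.

S(f_1,g_3): leading monomials are coprime, so the S-polynomial reduces to 0 (Buchberger's first criterion).
S(f_2,g_3): leading monomials are coprime, so the S-polynomial reduces to 0 (Buchberger's first criterion).
Every S-polynomial of the final basis reduces to 0, so we have a Gröbner basis.
Inter-reduce: drop elements whose leading term is divisible by another's, tail-reduce, and make monic.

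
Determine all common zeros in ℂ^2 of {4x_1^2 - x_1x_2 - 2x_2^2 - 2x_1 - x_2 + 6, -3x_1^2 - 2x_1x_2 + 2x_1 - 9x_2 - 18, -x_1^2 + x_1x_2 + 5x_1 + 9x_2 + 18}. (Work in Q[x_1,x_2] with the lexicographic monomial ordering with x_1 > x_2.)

{(0, -2)}

Compute a lex Gröbner basis by Buchberger's algorithm.
f_1 = 4x_1^2 - x_1x_2 - 2x_1 - 2x_2^2 - x_2 + 6, LT = x_1^2.
f_2 = -3x_1^2 - 2x_1x_2 + 2x_1 - 9x_2 - 18, LT = x_1^2.
f_3 = -x_1^2 + x_1x_2 + 5x_1 + 9x_2 + 18, LT = x_1^2.

S(f_1,f_2): lcm = x_1^2. S = -11/12x_1x_2 + 1/6x_1 - 1/2x_2^2 - 13/4x_2 - 9/2.
  reduce S modulo (f_1, f_2, f_3):
  remainder -11/12x_1x_2 + 1/6x_1 - 1/2x_2^2 - 13/4x_2 - 9/2 ≠ 0; add h_4 = -11/12x_1x_2 + 1/6x_1 - 1/2x_2^2 - 13/4x_2 - 9/2 to the basis.

S(f_1,f_3): lcm = x_1^2. S = 3/4x_1x_2 + 9/2x_1 - 1/2x_2^2 + 35/4x_2 + 39/2.
  reduce S modulo (f_1, f_2, f_3, h_4):
  remainder 51/11x_1 - 10/11x_2^2 + 67/11x_2 + 174/11 ≠ 0; add h_5 = 51/11x_1 - 10/11x_2^2 + 67/11x_2 + 174/11 to the basis.

S(f_1,h_4): lcm = x_1^2x_2. S = 2/11x_1^2 - 35/44x_1x_2^2 - 89/22x_1x_2 - 54/11x_1 - 1/2x_2^3 - 1/4x_2^2 + 3/2x_2.
  reduce S modulo (f_1, f_2, f_3, h_4, h_5):
  remainder -8/121x_2^3 + 7877/2057x_2^2 + 56495/2057x_2 + 80394/2057 ≠ 0; add h_6 = -8/121x_2^3 + 7877/2057x_2^2 + 56495/2057x_2 + 80394/2057 to the basis.

S(f_3,h_4): lcm = x_1^2x_2. S = 2/11x_1^2 - 17/11x_1x_2^2 - 94/11x_1x_2 - 54/11x_1 - 9x_2^2 - 18x_2.
  reduce S modulo (f_1, f_2, f_3, h_4, h_5, h_6):
  remainder 3327/68x_2^2 + 25797/68x_2 + 19143/34 ≠ 0; add h_7 = 3327/68x_2^2 + 25797/68x_2 + 19143/34 to the basis.

S(f_1,h_5): lcm = x_1^2. S = 10/51x_1x_2^2 - 319/204x_1x_2 - 133/34x_1 - 1/2x_2^2 - 1/4x_2 + 3/2.
  reduce S modulo (f_1, f_2, f_3, h_4, h_5, h_6, h_7):
  remainder 423940/18853x_2 + 847880/18853 ≠ 0; add h_8 = 423940/18853x_2 + 847880/18853 to the basis.

The other S-polynomials (S(f_2,f_3), S(f_2,h_4), S(f_2,h_5), S(f_3,h_5), S(h_4,h_5), S(f_1,h_6), S(f_2,h_6), S(f_3,h_6), S(h_4,h_6), S(h_5,h_6), S(f_1,h_7), S(f_2,h_7), S(f_3,h_7), S(h_4,h_7), S(h_5,h_7), S(h_6,h_7), S(f_1,h_8), S(f_2,h_8), S(f_3,h_8), S(h_4,h_8), S(h_5,h_8), S(h_6,h_8), S(h_7,h_8)) all reduce to 0 modulo the current basis, so we have a Gröbner basis.
Inter-reduce: drop elements whose leading term is divisible by another's, tail-reduce, and make monic.
Reduced Gröbner basis: {x_1, x_2 + 2}.

Elimination: the polynomial x_2 + 2 lies in the elimination ideal for x_2, so x_2 ∈ {-2}. For each such x_2, the remaining basis elements (now univariate) give the rest of the solution.
  x_2 = -2: the earlier basis element becomes x_1 = 0, giving x_1 = 0 — point (0, -2).
A lex Gröbner basis triangularizes the system, enabling back-substitution.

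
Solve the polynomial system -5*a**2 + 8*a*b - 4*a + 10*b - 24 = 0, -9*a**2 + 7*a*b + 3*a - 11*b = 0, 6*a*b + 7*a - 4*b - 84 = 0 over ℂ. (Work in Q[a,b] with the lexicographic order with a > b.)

{(-4, -4)}

Compute a lex Gröbner basis by Buchberger's algorithm.
f_1 = -5*a**2 + 8*a*b - 4*a + 10*b - 24, LT = a**2.
f_2 = -9*a**2 + 7*a*b + 3*a - 11*b, LT = a**2.
f_3 = 6*a*b + 7*a - 4*b - 84, LT = a*b.

S(f_1,f_2): lcm = a**2. S = -37/45*a*b + 17/15*a - 29/9*b + 24/5.
  reduce S modulo (f_1, f_2, f_3):
  remainder 113/54*a - 509/135*b - 302/45 ≠ 0; add h_4 = 113/54*a - 509/135*b - 302/45 to the basis.

S(f_1,f_3): lcm = a**2*b. S = -7/6*a**2 - 8/5*a*b**2 + 22/15*a*b + 14*a - 2*b**2 + 24/5*b.
  reduce S modulo (f_1, f_2, f_3, h_4):
  remainder -46/15*b**2 + 8251/1695*b + 38724/565 ≠ 0; add h_5 = -46/15*b**2 + 8251/1695*b + 38724/565 to the basis.

S(f_2,f_3): lcm = a**2*b. S = -7/6*a**2 - 7/9*a*b**2 + 1/3*a*b + 14*a + 11/9*b**2.
  reduce S modulo (f_1, f_2, f_3, h_4, h_5):
  remainder 612052/38985*b + 2448208/38985 ≠ 0; add h_6 = 612052/38985*b + 2448208/38985 to the basis.

The other S-polynomials (S(f_1,h_4), S(f_2,h_4), S(f_3,h_4), S(f_1,h_5), S(f_2,h_5), S(f_3,h_5), S(h_4,h_5), S(f_1,h_6), S(f_2,h_6), S(f_3,h_6), S(h_4,h_6), S(h_5,h_6)) all reduce to 0 modulo the current basis, so we have a Gröbner basis.
Inter-reduce: drop elements whose leading term is divisible by another's, tail-reduce, and make monic.
Reduced Gröbner basis: {a + 4, b + 4}.

Since the basis is lex-ordered, b + 4 is univariate in b. Its roots are {-4}. Back-substituting each root into the other basis elements fixes the other coordinates.
  b = -4: the earlier basis element becomes a + 4 = 0, giving a = -4 — point (-4, -4).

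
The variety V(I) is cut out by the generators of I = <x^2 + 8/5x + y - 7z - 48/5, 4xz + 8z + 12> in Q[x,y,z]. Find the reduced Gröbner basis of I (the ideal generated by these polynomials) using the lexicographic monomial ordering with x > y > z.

G = {x - 1/3yz + 7/3z^2 + 44/15z - 2/5, yz^2 - 7z^3 - 44/5z^2 + 36/5z + 9}

f_1 = x^2 + 8/5x + y - 7z - 48/5, LT = x^2.
f_2 = 4xz + 8z + 12, LT = xz.

S(f_1,f_2): lcm = x^2z. S = -2/5xz - 3x + yz - 7z^2 - 48/5z.
  leading term xz: subtract (-1/10)·f_2 from -2/5xz - 3x + yz - 7z^2 - 48/5z → -3x + yz - 7z^2 - 44/5z + 6/5
  leading term x: no divisor's leading term divides it; move -3x to the remainder.
  leading term yz: no divisor's leading term divides it; move yz to the remainder.
  leading term z^2: no divisor's leading term divides it; move -7z^2 to the remainder.
  leading term z: no divisor's leading term divides it; move -44/5z to the remainder.
  leading term 1: no divisor's leading term divides it; move 6/5 to the remainder.
  remainder -3x + yz - 7z^2 - 44/5z + 6/5 ≠ 0; add g_3 = -3x + yz - 7z^2 - 44/5z + 6/5 to the basis.

S(f_2,g_3): lcm = xz. S = 1/3yz^2 - 7/3z^3 - 44/15z^2 + 12/5z + 3.
  leading term yz^2: no divisor's leading term divides it; move 1/3yz^2 to the remainder.
  leading term z^3: no divisor's leading term divides it; move -7/3z^3 to the remainder.
  leading term z^2: no divisor's leading term divides it; move -44/15z^2 to the remainder.
  leading term z: no divisor's leading term divides it; move 12/5z to the remainder.
  leading term 1: no divisor's leading term divides it; move 3 to the remainder.
  remainder 1/3yz^2 - 7/3z^3 - 44/15z^2 + 12/5z + 3 ≠ 0; add g_4 = 1/3yz^2 - 7/3z^3 - 44/15z^2 + 12/5z + 3 to the basis.

The other S-polynomials (S(f_1,g_3), S(f_1,g_4), S(f_2,g_4), S(g_3,g_4)) all reduce to 0 modulo the current basis, so we have a Gröbner basis.
Inter-reduce: drop elements whose leading term is divisible by another's, tail-reduce, and make monic.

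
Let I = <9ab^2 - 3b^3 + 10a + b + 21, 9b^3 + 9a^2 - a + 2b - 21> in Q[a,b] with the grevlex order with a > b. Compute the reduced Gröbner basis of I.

f_1 = 9ab^2 - 3b^3 + 10a + b + 21, LT = ab^2.
f_2 = 9b^3 + 9a^2 - a + 2b - 21, LT = b^3.

S(f_1,f_2): lcm = ab^3. S = -1/3b^4 - a^3 + 1/9a^2 + 8/9ab + 1/9b^2 + 7/3a + 7/3b.
  reduce S modulo (f_1, f_2):
  remainder -a^3 + 1/3a^2b + 1/9a^2 + 23/27ab + 5/27b^2 + 7/3a + 14/9b ≠ 0; add g_3 = -a^3 + 1/3a^2b + 1/9a^2 + 23/27ab + 5/27b^2 + 7/3a + 14/9b to the basis.

The other S-polynomials (S(f_1,g_3), S(f_2,g_3)) all reduce to 0 modulo the current basis, so we have a Gröbner basis.

G = {a^3 - 1/3a^2b - 1/9a^2 - 23/27ab - 5/27b^2 - 7/3a - 14/9b, ab^2 + 1/3a^2 + 29/27a + 5/27b + 14/9, b^3 + a^2 - 1/9a + 2/9b - 7/3}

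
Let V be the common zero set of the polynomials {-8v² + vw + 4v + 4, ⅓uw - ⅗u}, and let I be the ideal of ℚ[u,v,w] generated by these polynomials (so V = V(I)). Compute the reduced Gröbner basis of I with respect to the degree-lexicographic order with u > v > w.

f_1 = -8v² + vw + 4v + 4, LT = v².
f_2 = ⅓uw - ⅗u, LT = uw.

The S-polynomials (S(f_1,f_2)) all reduce to 0 modulo the current basis, so we have a Gröbner basis.

G = {uw - 9/5u, v² - ⅛vw - ½v - ½}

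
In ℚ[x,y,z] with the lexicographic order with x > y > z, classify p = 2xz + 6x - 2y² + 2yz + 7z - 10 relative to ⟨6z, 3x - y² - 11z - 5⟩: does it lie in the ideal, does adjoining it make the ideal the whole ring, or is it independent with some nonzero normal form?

First compute the reduced Gröbner basis of I by Buchberger's algorithm.
f_1 = 6z, LT = z.
f_2 = 3x - y² - 11z - 5, LT = x.

S(f_1,f_2): leading monomials are coprime, so the S-polynomial reduces to 0 (Buchberger's first criterion).
Every S-polynomial of the final basis reduces to 0, so we have a Gröbner basis.
Inter-reduce: drop elements whose leading term is divisible by another's, tail-reduce, and make monic.
Reduced Gröbner basis: {x - ⅓y² - 5/3, z}.
Label its elements g_1 = x - ⅓y² - 5/3, g_2 = z.

Reduce p = 2xz + 6x - 2y² + 2yz + 7z - 10 modulo G:
  leading term xz: subtract (2z)·g_1 from 2xz + 6x - 2y² + 2yz + 7z - 10 → 6x + ⅔y²z - 2y² + 2yz + 31/3z - 10
  leading term x: subtract (6)·g_1 from 6x + ⅔y²z - 2y² + 2yz + 31/3z - 10 → ⅔y²z + 2yz + 31/3z
  leading term y²z: subtract (⅔y²)·g_2 from ⅔y²z + 2yz + 31/3z → 2yz + 31/3z
  leading term yz: subtract (2y)·g_2 from 2yz + 31/3z → 31/3z
  leading term z: subtract (31/3)·g_2 from 31/3z → 0
  normal form = 0.
Since the normal form is 0, p ∈ I.

Ideal membership is decidable via reduction modulo a Gröbner basis.

2xz + 6x - 2y² + 2yz + 7z - 10 lies in I (it reduces to 0).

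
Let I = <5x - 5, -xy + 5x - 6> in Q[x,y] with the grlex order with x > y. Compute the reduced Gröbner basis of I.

The reduced Gröbner basis is the canonical form of the ideal for this ordering.

f_1 = 5x - 5, LT = x.
f_2 = -xy + 5x - 6, LT = xy.

S(f_1,f_2): lcm = xy. S = 5x - y - 6.
  reduce S modulo (f_1, f_2):
  remainder -y - 1 ≠ 0; add g_3 = -y - 1 to the basis.

The other S-polynomials (S(f_1,g_3), S(f_2,g_3)) all reduce to 0 modulo the current basis, so we have a Gröbner basis.
Inter-reduce: drop elements whose leading term is divisible by another's, tail-reduce, and make monic.

G = {x - 1, y + 1}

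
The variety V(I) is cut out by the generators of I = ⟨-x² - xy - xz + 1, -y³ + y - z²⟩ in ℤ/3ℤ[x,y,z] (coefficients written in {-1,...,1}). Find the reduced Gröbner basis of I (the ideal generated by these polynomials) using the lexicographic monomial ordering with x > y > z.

G = {x² + xy + xz - 1, y³ - y + z²}

f_1 = -x² - xy - xz + 1, LT = x².
f_2 = -y³ + y - z², LT = y³.

S(f_1,f_2): leading monomials are coprime, so the S-polynomial reduces to 0 (Buchberger's first criterion).
Every S-polynomial of the final basis reduces to 0, so we have a Gröbner basis.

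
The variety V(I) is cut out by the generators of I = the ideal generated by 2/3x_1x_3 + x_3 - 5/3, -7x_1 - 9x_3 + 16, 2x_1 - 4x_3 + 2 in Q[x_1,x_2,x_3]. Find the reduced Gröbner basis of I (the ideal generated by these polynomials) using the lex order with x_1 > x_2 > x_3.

G = {x_1 - 1, x_3 - 1}

This is the nonlinear analogue of row-reducing a linear system.

f_1 = 2/3x_1x_3 + x_3 - 5/3, LT = x_1x_3.
f_2 = -7x_1 - 9x_3 + 16, LT = x_1.
f_3 = 2x_1 - 4x_3 + 2, LT = x_1.

S(f_1,f_2): lcm = x_1x_3. S = -9/7x_3^2 + 53/14x_3 - 5/2.
  reduce S modulo (f_1, f_2, f_3):
  remainder -9/7x_3^2 + 53/14x_3 - 5/2 ≠ 0; add g_4 = -9/7x_3^2 + 53/14x_3 - 5/2 to the basis.

S(f_1,f_3): lcm = x_1x_3. S = 2x_3^2 + 1/2x_3 - 5/2.
  reduce S modulo (f_1, f_2, f_3, g_4):
  remainder 115/18x_3 - 115/18 ≠ 0; add g_5 = 115/18x_3 - 115/18 to the basis.

The other S-polynomials (S(f_2,f_3), S(f_1,g_4), S(f_2,g_4), S(f_3,g_4), S(f_1,g_5), S(f_2,g_5), S(f_3,g_5), S(g_4,g_5)) all reduce to 0 modulo the current basis, so we have a Gröbner basis.
Inter-reduce: drop elements whose leading term is divisible by another's, tail-reduce, and make monic.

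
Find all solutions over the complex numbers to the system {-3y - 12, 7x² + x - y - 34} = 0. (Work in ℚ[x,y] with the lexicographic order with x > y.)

Compute a lex Gröbner basis by Buchberger's algorithm.
f_1 = -3y - 12, LT = y.
f_2 = 7x² + x - y - 34, LT = x².

The S-polynomials (S(f_1,f_2)) all reduce to 0 modulo the current basis, so we have a Gröbner basis.
Inter-reduce: drop elements whose leading term is divisible by another's, tail-reduce, and make monic.
Reduced Gröbner basis: {x² + 1/7x - 30/7, y + 4}.

Elimination: the polynomial y + 4 lies in the elimination ideal for y, so y ∈ {-4}. For each such y, the remaining basis elements (now univariate) give the rest of the solution.
  y = -4: the earlier basis element becomes x² + 1/7x - 30/7 = 0, giving x = -15/7, 2 — points (-15/7, -4), (2, -4).
Zero-dimensionality of the ideal guarantees finitely many solutions over ℂ.

{(-15/7, -4), (2, -4)}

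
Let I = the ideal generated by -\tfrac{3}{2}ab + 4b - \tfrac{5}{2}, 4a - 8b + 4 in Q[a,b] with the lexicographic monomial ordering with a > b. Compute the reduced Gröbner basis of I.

f_1 = -\tfrac{3}{2}ab + 4b - \tfrac{5}{2}, LT = ab.
f_2 = 4a - 8b + 4, LT = a.

S(f_1,f_2): lcm = ab. S = 2b^{2} - \tfrac{11}{3}b + \tfrac{5}{3}.
  leading term b^{2}: no divisor's leading term divides it; move 2b^{2} to the remainder.
  leading term b: no divisor's leading term divides it; move -\tfrac{11}{3}b to the remainder.
  leading term 1: no divisor's leading term divides it; move \tfrac{5}{3} to the remainder.
  remainder 2b^{2} - \tfrac{11}{3}b + \tfrac{5}{3} ≠ 0; add g_3 = 2b^{2} - \tfrac{11}{3}b + \tfrac{5}{3} to the basis.

The other S-polynomials (S(f_1,g_3), S(f_2,g_3)) all reduce to 0 modulo the current basis, so we have a Gröbner basis.
Inter-reduce: drop elements whose leading term is divisible by another's, tail-reduce, and make monic.

G = {a - 2b + 1, b^{2} - \tfrac{11}{6}b + \tfrac{5}{6}}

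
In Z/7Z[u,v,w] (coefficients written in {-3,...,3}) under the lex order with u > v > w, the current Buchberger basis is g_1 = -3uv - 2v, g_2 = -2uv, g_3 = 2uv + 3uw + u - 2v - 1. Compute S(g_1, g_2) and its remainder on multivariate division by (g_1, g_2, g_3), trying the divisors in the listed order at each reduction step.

lcm(LM(g_1), LM(g_2)) = uv.
S = (lcm/LT(g_1))·g_1 − (lcm/LT(g_2))·g_2 = 3v.
Reduce S modulo (g_1, g_2, g_3) in that order:
  leading term v: no divisor's leading term divides it; move 3v to the remainder.
The remainder 3v is nonzero, so it would be added as the next basis element.

S(g_1, g_2) = 3v; remainder on division = 3v.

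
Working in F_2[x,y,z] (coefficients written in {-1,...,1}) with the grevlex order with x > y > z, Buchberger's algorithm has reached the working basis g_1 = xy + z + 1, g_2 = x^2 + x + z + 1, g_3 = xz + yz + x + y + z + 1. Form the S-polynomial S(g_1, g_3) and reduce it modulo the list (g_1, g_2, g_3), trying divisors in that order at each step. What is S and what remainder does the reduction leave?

S(g_1, g_3) = y^2z + xy + y^2 + yz + z^2 + y + z; remainder on division = y^2z + y^2 + yz + z^2 + y + 1.

lcm(LM(g_1), LM(g_3)) = xyz.
S = (lcm/LT(g_1))·g_1 − (lcm/LT(g_3))·g_3 = y^2z + xy + y^2 + yz + z^2 + y + z.
Reduce S modulo (g_1, g_2, g_3) in that order:
  leading term y^2z: no divisor's leading term divides it; move y^2z to the remainder.
  leading term xy: subtract (1)·g_1 from xy + y^2 + yz + z^2 + y + z → y^2 + yz + z^2 + y + 1
  leading term y^2: no divisor's leading term divides it; move y^2 to the remainder.
  leading term yz: no divisor's leading term divides it; move yz to the remainder.
  leading term z^2: no divisor's leading term divides it; move z^2 to the remainder.
  leading term y: no divisor's leading term divides it; move y to the remainder.
  leading term 1: no divisor's leading term divides it; move 1 to the remainder.
The remainder y^2z + y^2 + yz + z^2 + y + 1 is nonzero, so it would be added as the next basis element.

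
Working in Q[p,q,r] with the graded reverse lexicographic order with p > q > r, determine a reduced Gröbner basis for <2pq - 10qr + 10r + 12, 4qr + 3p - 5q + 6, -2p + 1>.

f_1 = 2pq - 10qr + 10r + 12, LT = pq.
f_2 = 4qr + 3p - 5q + 6, LT = qr.
f_3 = -2p + 1, LT = p.

S(f_1,f_2): lcm = pqr. S = -5qr^2 - 3/4p^2 + 5/4pq + 5r^2 - 3/2p + 6r.
  leading term qr^2: subtract (-5/4r)·f_2 from -5qr^2 - 3/4p^2 + 5/4pq + 5r^2 - 3/2p + 6r → -3/4p^2 + 5/4pq + 15/4pr - 25/4qr + 5r^2 - 3/2p + 27/2r
  leading term p^2: subtract (3/8p)·f_3 from -3/4p^2 + 5/4pq + 15/4pr - 25/4qr + 5r^2 - 3/2p + 27/2r → 5/4pq + 15/4pr - 25/4qr + 5r^2 - 15/8p + 27/2r
  leading term pq: subtract (5/8)·f_1 from 5/4pq + 15/4pr - 25/4qr + 5r^2 - 15/8p + 27/2r → 15/4pr + 5r^2 - 15/8p + 29/4r - 15/2
  leading term pr: subtract (-15/8r)·f_3 from 15/4pr + 5r^2 - 15/8p + 29/4r - 15/2 → 5r^2 - 15/8p + 73/8r - 15/2
  leading term r^2: no divisor's leading term divides it; move 5r^2 to the remainder.
  leading term p: subtract (15/16)·f_3 from -15/8p + 73/8r - 15/2 → 73/8r - 135/16
  leading term r: no divisor's leading term divides it; move 73/8r to the remainder.
  leading term 1: no divisor's leading term divides it; move -135/16 to the remainder.
  remainder 5r^2 + 73/8r - 135/16 ≠ 0; add g_4 = 5r^2 + 73/8r - 135/16 to the basis.

S(f_1,f_3): lcm = pq. S = -5qr + 1/2q + 5r + 6.
  leading term qr: subtract (-5/4)·f_2 from -5qr + 1/2q + 5r + 6 → 15/4p - 23/4q + 5r + 27/2
  leading term p: subtract (-15/8)·f_3 from 15/4p - 23/4q + 5r + 27/2 → -23/4q + 5r + 123/8
  leading term q: no divisor's leading term divides it; move -23/4q to the remainder.
  leading term r: no divisor's leading term divides it; move 5r to the remainder.
  leading term 1: no divisor's leading term divides it; move 123/8 to the remainder.
  remainder -23/4q + 5r + 123/8 ≠ 0; add g_5 = -23/4q + 5r + 123/8 to the basis.

S(f_2,f_3): leading monomials are coprime, so the S-polynomial reduces to 0 (Buchberger's first criterion).
S(f_1,g_4): leading monomials are coprime, so the S-polynomial reduces to 0 (Buchberger's first criterion).
S(f_2,g_4): lcm = qr^2. S = 3/4pr - 123/40qr + 27/16q + 3/2r.
  leading term pr: subtract (-3/8r)·f_3 from 3/4pr - 123/40qr + 27/16q + 3/2r → -123/40qr + 27/16q + 15/8r
  leading term qr: subtract (-123/160)·f_2 from -123/40qr + 27/16q + 15/8r → 369/160p - 69/32q + 15/8r + 369/80
  leading term p: subtract (-369/320)·f_3 from 369/160p - 69/32q + 15/8r + 369/80 → -69/32q + 15/8r + 369/64
  leading term q: subtract (3/8)·g_5 from -69/32q + 15/8r + 369/64 → 0
  remainder 0.

S(f_3,g_4): leading monomials are coprime, so the S-polynomial reduces to 0 (Buchberger's first criterion).
S(f_1,g_5): lcm = pq. S = 20/23pr - 5qr + 123/46p + 5r + 6.
  leading term pr: subtract (-10/23r)·f_3 from 20/23pr - 5qr + 123/46p + 5r + 6 → -5qr + 123/46p + 125/23r + 6
  leading term qr: subtract (-5/4)·f_2 from -5qr + 123/46p + 125/23r + 6 → 591/92p - 25/4q + 125/23r + 27/2
  leading term p: subtract (-591/184)·f_3 from 591/92p - 25/4q + 125/23r + 27/2 → -25/4q + 125/23r + 3075/184
  leading term q: subtract (25/23)·g_5 from -25/4q + 125/23r + 3075/184 → 0
  remainder 0.

S(f_2,g_5): lcm = qr. S = 20/23r^2 + 3/4p - 5/4q + 123/46r + 3/2.
  leading term r^2: subtract (4/23)·g_4 from 20/23r^2 + 3/4p - 5/4q + 123/46r + 3/2 → 3/4p - 5/4q + 25/23r + 273/92
  leading term p: subtract (-3/8)·f_3 from 3/4p - 5/4q + 25/23r + 273/92 → -5/4q + 25/23r + 615/184
  leading term q: subtract (5/23)·g_5 from -5/4q + 25/23r + 615/184 → 0
  remainder 0.

S(f_3,g_5): leading monomials are coprime, so the S-polynomial reduces to 0 (Buchberger's first criterion).
S(g_4,g_5): leading monomials are coprime, so the S-polynomial reduces to 0 (Buchberger's first criterion).
Every S-polynomial of the final basis reduces to 0, so we have a Gröbner basis.
Inter-reduce: drop elements whose leading term is divisible by another's, tail-reduce, and make monic.

G = {r^2 + 73/40r - 27/16, p - 1/2, q - 20/23r - 123/46}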